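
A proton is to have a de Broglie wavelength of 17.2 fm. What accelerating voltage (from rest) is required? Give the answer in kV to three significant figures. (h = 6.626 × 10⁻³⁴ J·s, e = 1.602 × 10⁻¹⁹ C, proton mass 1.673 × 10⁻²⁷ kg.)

V = 2770 kV

p = h/λ = 6.626 × 10⁻³⁴ / 1.720 × 10⁻¹⁴ = 3.852 × 10⁻²⁰ kg·m/s.
KE = p²/(2m) = 4.435 × 10⁻¹³ J.
V = KE/e = 4.435 × 10⁻¹³ / (1.602 × 10⁻¹⁹) = 2770 kV.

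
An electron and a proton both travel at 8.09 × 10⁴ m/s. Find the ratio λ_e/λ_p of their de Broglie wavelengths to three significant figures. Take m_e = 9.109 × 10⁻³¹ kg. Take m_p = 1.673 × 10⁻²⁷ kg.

λ_e/λ_p = 1840

At fixed v, p = mv so λ = h/(mv) ∝ 1/m.
λ_e/λ_p = m_p/m_e = 1.673 × 10⁻²⁷/9.109 × 10⁻³¹ = 1840.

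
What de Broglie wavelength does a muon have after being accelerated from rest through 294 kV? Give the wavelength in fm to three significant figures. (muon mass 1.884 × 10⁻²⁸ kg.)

KE = eV = 1.602 × 10⁻¹⁹ × 2.940 × 10⁵ = 4.710 × 10⁻¹⁴ J.
p = √(2mKE) = √(2 × 1.884 × 10⁻²⁸ × 4.710 × 10⁻¹⁴) = 4.213 × 10⁻²¹ kg·m/s.
λ = h/p = 6.626 × 10⁻³⁴ / 4.213 × 10⁻²¹ = 1.57 × 10⁻¹³ m = 157 fm.

λ = 157 fm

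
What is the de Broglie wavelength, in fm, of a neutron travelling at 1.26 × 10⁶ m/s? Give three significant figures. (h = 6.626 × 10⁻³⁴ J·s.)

p = mv = 1.675 × 10⁻²⁷ × 1.26 × 10⁶ = 2.111 × 10⁻²¹ kg·m/s.
λ = h/p = 6.626 × 10⁻³⁴ / 2.111 × 10⁻²¹ = 3.14 × 10⁻¹³ m = 314 fm.

λ = 314 fm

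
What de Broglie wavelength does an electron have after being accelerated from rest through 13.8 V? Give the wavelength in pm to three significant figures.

λ = 330 pm

KE = eV = 1.602 × 10⁻¹⁹ × 13.80 = 2.211 × 10⁻¹⁸ J.
p = √(2mKE) = √(2 × 9.109 × 10⁻³¹ × 2.211 × 10⁻¹⁸) = 2.007 × 10⁻²⁴ kg·m/s.
λ = h/p = 6.626 × 10⁻³⁴ / 2.007 × 10⁻²⁴ = 3.30 × 10⁻¹⁰ m = 330 pm.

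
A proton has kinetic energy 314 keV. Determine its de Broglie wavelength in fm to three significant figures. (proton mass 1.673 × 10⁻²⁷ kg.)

λ = 51.1 fm

KE = 314 keV = 5.030 × 10⁻¹⁴ J.
p = √(2mKE) = √(2 × 1.673 × 10⁻²⁷ × 5.030 × 10⁻¹⁴) = 1.297 × 10⁻²⁰ kg·m/s.
λ = h/p = 6.626 × 10⁻³⁴ / 1.297 × 10⁻²⁰ = 5.11 × 10⁻¹⁴ m = 51.1 fm.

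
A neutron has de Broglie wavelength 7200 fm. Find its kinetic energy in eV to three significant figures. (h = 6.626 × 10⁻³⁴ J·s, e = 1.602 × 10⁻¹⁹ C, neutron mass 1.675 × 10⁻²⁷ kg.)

p = h/λ = 6.626 × 10⁻³⁴ / 7.200 × 10⁻¹² = 9.203 × 10⁻²³ kg·m/s.
KE = p²/(2m) = (9.203 × 10⁻²³)² / (2 × 1.675 × 10⁻²⁷) = 2.528 × 10⁻¹⁸ J = 15.8 eV.

KE = 15.8 eV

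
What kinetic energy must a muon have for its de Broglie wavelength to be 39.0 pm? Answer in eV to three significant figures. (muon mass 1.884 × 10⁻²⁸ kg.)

p = h/λ = 6.626 × 10⁻³⁴ / 3.900 × 10⁻¹¹ = 1.699 × 10⁻²³ kg·m/s.
KE = p²/(2m) = (1.699 × 10⁻²³)² / (2 × 1.884 × 10⁻²⁸) = 7.661 × 10⁻¹⁹ J = 4.78 eV.

KE = 4.78 eV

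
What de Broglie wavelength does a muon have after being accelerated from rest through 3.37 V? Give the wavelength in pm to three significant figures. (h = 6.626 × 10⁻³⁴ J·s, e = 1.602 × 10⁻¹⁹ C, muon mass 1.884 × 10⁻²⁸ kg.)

KE = eV = 1.602 × 10⁻¹⁹ × 3.370 = 5.399 × 10⁻¹⁹ J.
p = √(2mKE) = √(2 × 1.884 × 10⁻²⁸ × 5.399 × 10⁻¹⁹) = 1.426 × 10⁻²³ kg·m/s.
λ = h/p = 6.626 × 10⁻³⁴ / 1.426 × 10⁻²³ = 4.65 × 10⁻¹¹ m = 46.5 pm.

λ = 46.5 pm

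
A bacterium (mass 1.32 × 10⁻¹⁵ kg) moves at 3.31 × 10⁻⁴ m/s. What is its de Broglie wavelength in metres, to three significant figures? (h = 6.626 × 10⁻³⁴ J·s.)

λ = 1.52 × 10⁻¹⁵ m

p = mv = 1.32 × 10⁻¹⁵ × 3.31 × 10⁻⁴ = 4.369 × 10⁻¹⁹ kg·m/s.
λ = h/p = 6.626 × 10⁻³⁴ / 4.369 × 10⁻¹⁹ = 1.52 × 10⁻¹⁵ m.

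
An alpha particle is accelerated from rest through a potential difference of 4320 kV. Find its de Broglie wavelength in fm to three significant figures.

λ = 4.89 fm

KE = 2eV = 2 × 1.602 × 10⁻¹⁹ × 4.320 × 10⁶ = 1.384 × 10⁻¹² J.
p = √(2mKE) = √(2 × 6.645 × 10⁻²⁷ × 1.384 × 10⁻¹²) = 1.356 × 10⁻¹⁹ kg·m/s.
λ = h/p = 6.626 × 10⁻³⁴ / 1.356 × 10⁻¹⁹ = 4.89 × 10⁻¹⁵ m = 4.89 fm.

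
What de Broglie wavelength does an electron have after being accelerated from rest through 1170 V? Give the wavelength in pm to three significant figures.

λ = 35.9 pm

KE = eV = 1.602 × 10⁻¹⁹ × 1170 = 1.874 × 10⁻¹⁶ J.
p = √(2mKE) = √(2 × 9.109 × 10⁻³¹ × 1.874 × 10⁻¹⁶) = 1.848 × 10⁻²³ kg·m/s.
λ = h/p = 6.626 × 10⁻³⁴ / 1.848 × 10⁻²³ = 3.59 × 10⁻¹¹ m = 35.9 pm.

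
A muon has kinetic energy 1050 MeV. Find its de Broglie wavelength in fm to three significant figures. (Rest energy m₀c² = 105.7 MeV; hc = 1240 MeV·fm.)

Total energy E = KE + m₀c² = 1050 + 105.7 = 1155.7 MeV.
(pc)² = E² − (m₀c²)² = (1155.7)² − (105.7)² = 1.324 × 10⁶ MeV², so pc = 1151 MeV.
λ = hc/(pc) = 1240 MeV·fm / 1151 MeV = 1.08 fm.

λ = 1.08 fm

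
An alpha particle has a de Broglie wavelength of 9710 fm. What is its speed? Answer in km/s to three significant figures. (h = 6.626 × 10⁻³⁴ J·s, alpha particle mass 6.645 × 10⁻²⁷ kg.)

v = 10.3 km/s

p = h/λ = 6.626 × 10⁻³⁴ / 9.710 × 10⁻¹² = 6.824 × 10⁻²³ kg·m/s.
v = p/m = 6.824 × 10⁻²³ / 6.645 × 10⁻²⁷ = 1.03 × 10⁴ m/s = 10.3 km/s.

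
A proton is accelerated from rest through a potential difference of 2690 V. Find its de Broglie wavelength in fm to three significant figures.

λ = 552 fm

KE = eV = 1.602 × 10⁻¹⁹ × 2690 = 4.309 × 10⁻¹⁶ J.
p = √(2mKE) = √(2 × 1.673 × 10⁻²⁷ × 4.309 × 10⁻¹⁶) = 1.201 × 10⁻²¹ kg·m/s.
λ = h/p = 6.626 × 10⁻³⁴ / 1.201 × 10⁻²¹ = 5.52 × 10⁻¹³ m = 552 fm.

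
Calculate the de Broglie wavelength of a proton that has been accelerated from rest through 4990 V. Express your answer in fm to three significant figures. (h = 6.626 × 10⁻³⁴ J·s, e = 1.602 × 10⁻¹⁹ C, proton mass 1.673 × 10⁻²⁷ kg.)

KE = eV = 1.602 × 10⁻¹⁹ × 4990 = 7.994 × 10⁻¹⁶ J.
p = √(2mKE) = √(2 × 1.673 × 10⁻²⁷ × 7.994 × 10⁻¹⁶) = 1.635 × 10⁻²¹ kg·m/s.
λ = h/p = 6.626 × 10⁻³⁴ / 1.635 × 10⁻²¹ = 4.05 × 10⁻¹³ m = 405 fm.

λ = 405 fm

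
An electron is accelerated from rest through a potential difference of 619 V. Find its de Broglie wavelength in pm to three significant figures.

λ = 49.3 pm

KE = eV = 1.602 × 10⁻¹⁹ × 619.0 = 9.916 × 10⁻¹⁷ J.
p = √(2mKE) = √(2 × 9.109 × 10⁻³¹ × 9.916 × 10⁻¹⁷) = 1.344 × 10⁻²³ kg·m/s.
λ = h/p = 6.626 × 10⁻³⁴ / 1.344 × 10⁻²³ = 4.93 × 10⁻¹¹ m = 49.3 pm.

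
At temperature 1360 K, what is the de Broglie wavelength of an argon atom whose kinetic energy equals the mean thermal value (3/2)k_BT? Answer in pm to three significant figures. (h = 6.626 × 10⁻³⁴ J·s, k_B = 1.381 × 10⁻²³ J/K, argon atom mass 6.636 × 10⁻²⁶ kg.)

λ = 10.8 pm

KE = (3/2)k_BT = 1.5 × 1.381 × 10⁻²³ × 1360 = 2.817 × 10⁻²⁰ J.
p = √(2mKE) = √(2 × 6.636 × 10⁻²⁶ × 2.817 × 10⁻²⁰) = 6.115 × 10⁻²³ kg·m/s.
λ = h/p = 1.08 × 10⁻¹¹ m = 10.8 pm.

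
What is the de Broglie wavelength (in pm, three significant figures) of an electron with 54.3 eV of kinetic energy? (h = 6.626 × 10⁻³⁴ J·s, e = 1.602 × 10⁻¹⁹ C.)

KE = 54.3 eV = 8.699 × 10⁻¹⁸ J.
p = √(2mKE) = √(2 × 9.109 × 10⁻³¹ × 8.699 × 10⁻¹⁸) = 3.981 × 10⁻²⁴ kg·m/s.
λ = h/p = 6.626 × 10⁻³⁴ / 3.981 × 10⁻²⁴ = 1.66 × 10⁻¹⁰ m = 166 pm.

λ = 166 pm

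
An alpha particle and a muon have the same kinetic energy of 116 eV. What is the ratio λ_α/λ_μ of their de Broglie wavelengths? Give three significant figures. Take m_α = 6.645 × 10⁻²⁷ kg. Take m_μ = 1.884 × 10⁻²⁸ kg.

At fixed KE, p = √(2mKE) so λ = h/p ∝ 1/√m.
λ_α/λ_μ = √(m_μ/m_α) = √(1.884 × 10⁻²⁸/6.645 × 10⁻²⁷) = √(0.02835) = 0.168.

λ_α/λ_μ = 0.168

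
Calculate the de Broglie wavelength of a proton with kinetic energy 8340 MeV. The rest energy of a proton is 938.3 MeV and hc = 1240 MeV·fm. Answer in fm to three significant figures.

Total energy E = KE + m₀c² = 8340 + 938.3 = 9278.3 MeV.
(pc)² = E² − (m₀c²)² = (9278.3)² − (938.3)² = 8.521 × 10⁷ MeV², so pc = 9231 MeV.
λ = hc/(pc) = 1240 MeV·fm / 9231 MeV = 0.134 fm.

λ = 0.134 fm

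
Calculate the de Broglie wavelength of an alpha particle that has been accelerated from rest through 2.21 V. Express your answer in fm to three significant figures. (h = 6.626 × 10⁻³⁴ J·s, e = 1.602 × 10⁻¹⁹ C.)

λ = 6830 fm

KE = 2eV = 2 × 1.602 × 10⁻¹⁹ × 2.210 = 7.081 × 10⁻¹⁹ J.
p = √(2mKE) = √(2 × 6.645 × 10⁻²⁷ × 7.081 × 10⁻¹⁹) = 9.701 × 10⁻²³ kg·m/s.
λ = h/p = 6.626 × 10⁻³⁴ / 9.701 × 10⁻²³ = 6.83 × 10⁻¹² m = 6830 fm.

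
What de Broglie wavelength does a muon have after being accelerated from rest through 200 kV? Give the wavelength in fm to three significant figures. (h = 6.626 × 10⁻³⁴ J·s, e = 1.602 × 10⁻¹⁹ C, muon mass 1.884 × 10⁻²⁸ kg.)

KE = eV = 1.602 × 10⁻¹⁹ × 2.000 × 10⁵ = 3.204 × 10⁻¹⁴ J.
p = √(2mKE) = √(2 × 1.884 × 10⁻²⁸ × 3.204 × 10⁻¹⁴) = 3.475 × 10⁻²¹ kg·m/s.
λ = h/p = 6.626 × 10⁻³⁴ / 3.475 × 10⁻²¹ = 1.91 × 10⁻¹³ m = 191 fm.

λ = 191 fm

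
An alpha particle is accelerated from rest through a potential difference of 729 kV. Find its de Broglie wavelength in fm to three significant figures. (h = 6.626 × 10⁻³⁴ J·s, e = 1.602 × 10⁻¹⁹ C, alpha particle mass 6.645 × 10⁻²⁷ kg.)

λ = 11.9 fm

KE = 2eV = 2 × 1.602 × 10⁻¹⁹ × 7.290 × 10⁵ = 2.336 × 10⁻¹³ J.
p = √(2mKE) = √(2 × 6.645 × 10⁻²⁷ × 2.336 × 10⁻¹³) = 5.572 × 10⁻²⁰ kg·m/s.
λ = h/p = 6.626 × 10⁻³⁴ / 5.572 × 10⁻²⁰ = 1.19 × 10⁻¹⁴ m = 11.9 fm.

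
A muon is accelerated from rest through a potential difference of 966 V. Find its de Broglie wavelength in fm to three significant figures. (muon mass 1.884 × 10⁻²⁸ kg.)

λ = 2740 fm

KE = eV = 1.602 × 10⁻¹⁹ × 966.0 = 1.548 × 10⁻¹⁶ J.
p = √(2mKE) = √(2 × 1.884 × 10⁻²⁸ × 1.548 × 10⁻¹⁶) = 2.415 × 10⁻²² kg·m/s.
λ = h/p = 6.626 × 10⁻³⁴ / 2.415 × 10⁻²² = 2.74 × 10⁻¹² m = 2740 fm.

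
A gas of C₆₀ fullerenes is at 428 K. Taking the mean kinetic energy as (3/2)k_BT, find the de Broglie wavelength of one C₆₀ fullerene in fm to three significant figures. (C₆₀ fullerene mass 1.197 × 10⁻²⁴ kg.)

λ = 4550 fm

KE = (3/2)k_BT = 1.5 × 1.381 × 10⁻²³ × 428 = 8.866 × 10⁻²¹ J.
p = √(2mKE) = √(2 × 1.197 × 10⁻²⁴ × 8.866 × 10⁻²¹) = 1.457 × 10⁻²² kg·m/s.
λ = h/p = 4.55 × 10⁻¹² m = 4550 fm.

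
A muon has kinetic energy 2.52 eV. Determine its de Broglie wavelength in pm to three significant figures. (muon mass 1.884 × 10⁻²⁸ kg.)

KE = 2.52 eV = 4.037 × 10⁻¹⁹ J.
p = √(2mKE) = √(2 × 1.884 × 10⁻²⁸ × 4.037 × 10⁻¹⁹) = 1.233 × 10⁻²³ kg·m/s.
λ = h/p = 6.626 × 10⁻³⁴ / 1.233 × 10⁻²³ = 5.37 × 10⁻¹¹ m = 53.7 pm.

λ = 53.7 pm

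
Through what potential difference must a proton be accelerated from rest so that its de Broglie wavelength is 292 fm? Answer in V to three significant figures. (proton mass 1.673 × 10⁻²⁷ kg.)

p = h/λ = 6.626 × 10⁻³⁴ / 2.920 × 10⁻¹³ = 2.269 × 10⁻²¹ kg·m/s.
KE = p²/(2m) = 1.539 × 10⁻¹⁵ J.
V = KE/e = 1.539 × 10⁻¹⁵ / (1.602 × 10⁻¹⁹) = 9610 V.

V = 9610 V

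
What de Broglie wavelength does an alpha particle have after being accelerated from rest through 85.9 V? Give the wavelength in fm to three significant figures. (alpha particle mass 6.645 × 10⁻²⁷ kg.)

KE = 2eV = 2 × 1.602 × 10⁻¹⁹ × 85.90 = 2.752 × 10⁻¹⁷ J.
p = √(2mKE) = √(2 × 6.645 × 10⁻²⁷ × 2.752 × 10⁻¹⁷) = 6.048 × 10⁻²² kg·m/s.
λ = h/p = 6.626 × 10⁻³⁴ / 6.048 × 10⁻²² = 1.10 × 10⁻¹² m = 1100 fm.

λ = 1100 fm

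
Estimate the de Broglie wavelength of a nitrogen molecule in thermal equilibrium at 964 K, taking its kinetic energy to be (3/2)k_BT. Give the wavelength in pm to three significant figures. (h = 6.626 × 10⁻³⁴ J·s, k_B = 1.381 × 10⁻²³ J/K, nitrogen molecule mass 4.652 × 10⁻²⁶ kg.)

λ = 15.4 pm

KE = (3/2)k_BT = 1.5 × 1.381 × 10⁻²³ × 964 = 1.997 × 10⁻²⁰ J.
p = √(2mKE) = √(2 × 4.652 × 10⁻²⁶ × 1.997 × 10⁻²⁰) = 4.310 × 10⁻²³ kg·m/s.
λ = h/p = 1.54 × 10⁻¹¹ m = 15.4 pm.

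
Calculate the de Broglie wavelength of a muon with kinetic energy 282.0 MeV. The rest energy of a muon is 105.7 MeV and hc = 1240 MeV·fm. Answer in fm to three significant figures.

Total energy E = KE + m₀c² = 282.0 + 105.7 = 387.7 MeV.
(pc)² = E² − (m₀c²)² = (387.7)² − (105.7)² = 1.391 × 10⁵ MeV², so pc = 373.0 MeV.
λ = hc/(pc) = 1240 MeV·fm / 373.0 MeV = 3.32 fm.

λ = 3.32 fm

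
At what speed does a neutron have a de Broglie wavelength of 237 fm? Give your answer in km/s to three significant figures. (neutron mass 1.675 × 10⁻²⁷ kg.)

p = h/λ = 6.626 × 10⁻³⁴ / 2.370 × 10⁻¹³ = 2.796 × 10⁻²¹ kg·m/s.
v = p/m = 2.796 × 10⁻²¹ / 1.675 × 10⁻²⁷ = 1.67 × 10⁶ m/s = 1670 km/s.

v = 1670 km/s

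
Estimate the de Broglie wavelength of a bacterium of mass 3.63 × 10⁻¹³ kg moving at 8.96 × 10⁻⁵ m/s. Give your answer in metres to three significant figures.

p = mv = 3.63 × 10⁻¹³ × 8.96 × 10⁻⁵ = 3.252 × 10⁻¹⁷ kg·m/s.
λ = h/p = 6.626 × 10⁻³⁴ / 3.252 × 10⁻¹⁷ = 2.04 × 10⁻¹⁷ m.

λ = 2.04 × 10⁻¹⁷ m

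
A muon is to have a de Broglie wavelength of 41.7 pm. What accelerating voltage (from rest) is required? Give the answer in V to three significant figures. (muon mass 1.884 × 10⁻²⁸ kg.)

V = 4.18 V

p = h/λ = 6.626 × 10⁻³⁴ / 4.170 × 10⁻¹¹ = 1.589 × 10⁻²³ kg·m/s.
KE = p²/(2m) = 6.701 × 10⁻¹⁹ J.
V = KE/e = 6.701 × 10⁻¹⁹ / (1.602 × 10⁻¹⁹) = 4.18 V.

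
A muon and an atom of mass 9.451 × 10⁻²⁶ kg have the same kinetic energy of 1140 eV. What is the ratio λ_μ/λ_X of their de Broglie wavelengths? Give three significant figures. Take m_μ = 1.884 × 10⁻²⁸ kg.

λ_μ/λ_X = 22.4

At fixed KE, p = √(2mKE) so λ = h/p ∝ 1/√m.
λ_μ/λ_X = √(m_X/m_μ) = √(9.451 × 10⁻²⁶/1.884 × 10⁻²⁸) = √(501.6) = 22.4.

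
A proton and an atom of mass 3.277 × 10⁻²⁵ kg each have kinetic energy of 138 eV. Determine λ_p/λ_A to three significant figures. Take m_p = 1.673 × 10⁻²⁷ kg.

At fixed KE, p = √(2mKE) so λ = h/p ∝ 1/√m.
λ_p/λ_A = √(m_A/m_p) = √(3.277 × 10⁻²⁵/1.673 × 10⁻²⁷) = √(195.9) = 14.0.

λ_p/λ_A = 14.0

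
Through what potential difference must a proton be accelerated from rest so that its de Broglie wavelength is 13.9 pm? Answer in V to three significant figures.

p = h/λ = 6.626 × 10⁻³⁴ / 1.390 × 10⁻¹¹ = 4.767 × 10⁻²³ kg·m/s.
KE = p²/(2m) = 6.791 × 10⁻¹⁹ J.
V = KE/e = 6.791 × 10⁻¹⁹ / (1.602 × 10⁻¹⁹) = 4.24 V.

V = 4.24 V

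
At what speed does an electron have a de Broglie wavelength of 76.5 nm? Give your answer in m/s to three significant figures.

v = 9510 m/s

p = h/λ = 6.626 × 10⁻³⁴ / 7.650 × 10⁻⁸ = 8.661 × 10⁻²⁷ kg·m/s.
v = p/m = 8.661 × 10⁻²⁷ / 9.109 × 10⁻³¹ = 9.51 × 10³ m/s = 9510 m/s.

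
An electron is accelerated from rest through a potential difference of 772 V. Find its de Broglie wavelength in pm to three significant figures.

KE = eV = 1.602 × 10⁻¹⁹ × 772.0 = 1.237 × 10⁻¹⁶ J.
p = √(2mKE) = √(2 × 9.109 × 10⁻³¹ × 1.237 × 10⁻¹⁶) = 1.501 × 10⁻²³ kg·m/s.
λ = h/p = 6.626 × 10⁻³⁴ / 1.501 × 10⁻²³ = 4.41 × 10⁻¹¹ m = 44.1 pm.

λ = 44.1 pm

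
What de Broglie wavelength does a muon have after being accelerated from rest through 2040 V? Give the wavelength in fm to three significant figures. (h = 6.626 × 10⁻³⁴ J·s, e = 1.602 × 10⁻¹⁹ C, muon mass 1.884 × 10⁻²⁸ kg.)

λ = 1890 fm

KE = eV = 1.602 × 10⁻¹⁹ × 2040 = 3.268 × 10⁻¹⁶ J.
p = √(2mKE) = √(2 × 1.884 × 10⁻²⁸ × 3.268 × 10⁻¹⁶) = 3.509 × 10⁻²² kg·m/s.
λ = h/p = 6.626 × 10⁻³⁴ / 3.509 × 10⁻²² = 1.89 × 10⁻¹² m = 1890 fm.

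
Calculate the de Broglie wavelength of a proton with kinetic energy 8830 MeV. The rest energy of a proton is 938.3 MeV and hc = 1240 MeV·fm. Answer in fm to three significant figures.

Total energy E = KE + m₀c² = 8830 + 938.3 = 9768.3 MeV.
(pc)² = E² − (m₀c²)² = (9768.3)² − (938.3)² = 9.454 × 10⁷ MeV², so pc = 9723 MeV.
λ = hc/(pc) = 1240 MeV·fm / 9723 MeV = 0.128 fm.

λ = 0.128 fm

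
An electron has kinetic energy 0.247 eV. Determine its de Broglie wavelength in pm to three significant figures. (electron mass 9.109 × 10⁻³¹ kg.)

KE = 0.247 eV = 3.957 × 10⁻²⁰ J.
p = √(2mKE) = √(2 × 9.109 × 10⁻³¹ × 3.957 × 10⁻²⁰) = 2.685 × 10⁻²⁵ kg·m/s.
λ = h/p = 6.626 × 10⁻³⁴ / 2.685 × 10⁻²⁵ = 2.47 × 10⁻⁹ m = 2470 pm.

λ = 2470 pm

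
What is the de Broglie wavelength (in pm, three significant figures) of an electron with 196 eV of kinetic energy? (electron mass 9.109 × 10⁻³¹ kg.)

λ = 87.6 pm

KE = 196 eV = 3.140 × 10⁻¹⁷ J.
p = √(2mKE) = √(2 × 9.109 × 10⁻³¹ × 3.140 × 10⁻¹⁷) = 7.563 × 10⁻²⁴ kg·m/s.
λ = h/p = 6.626 × 10⁻³⁴ / 7.563 × 10⁻²⁴ = 8.76 × 10⁻¹¹ m = 87.6 pm.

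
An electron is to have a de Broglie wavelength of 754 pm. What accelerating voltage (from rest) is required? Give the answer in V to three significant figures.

p = h/λ = 6.626 × 10⁻³⁴ / 7.540 × 10⁻¹⁰ = 8.788 × 10⁻²⁵ kg·m/s.
KE = p²/(2m) = 4.239 × 10⁻¹⁹ J.
V = KE/e = 4.239 × 10⁻¹⁹ / (1.602 × 10⁻¹⁹) = 2.65 V.

V = 2.65 V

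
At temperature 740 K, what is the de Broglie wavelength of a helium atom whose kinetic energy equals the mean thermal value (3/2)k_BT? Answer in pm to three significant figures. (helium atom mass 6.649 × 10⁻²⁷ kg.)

KE = (3/2)k_BT = 1.5 × 1.381 × 10⁻²³ × 740 = 1.533 × 10⁻²⁰ J.
p = √(2mKE) = √(2 × 6.649 × 10⁻²⁷ × 1.533 × 10⁻²⁰) = 1.428 × 10⁻²³ kg·m/s.
λ = h/p = 4.64 × 10⁻¹¹ m = 46.4 pm.

λ = 46.4 pm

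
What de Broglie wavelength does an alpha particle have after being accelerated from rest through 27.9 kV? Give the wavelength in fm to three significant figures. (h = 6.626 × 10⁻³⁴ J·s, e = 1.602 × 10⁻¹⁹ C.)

λ = 60.8 fm

KE = 2eV = 2 × 1.602 × 10⁻¹⁹ × 2.790 × 10⁴ = 8.939 × 10⁻¹⁵ J.
p = √(2mKE) = √(2 × 6.645 × 10⁻²⁷ × 8.939 × 10⁻¹⁵) = 1.090 × 10⁻²⁰ kg·m/s.
λ = h/p = 6.626 × 10⁻³⁴ / 1.090 × 10⁻²⁰ = 6.08 × 10⁻¹⁴ m = 60.8 fm.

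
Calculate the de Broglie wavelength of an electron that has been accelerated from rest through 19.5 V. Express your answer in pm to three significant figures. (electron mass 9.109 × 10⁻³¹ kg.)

KE = eV = 1.602 × 10⁻¹⁹ × 19.50 = 3.124 × 10⁻¹⁸ J.
p = √(2mKE) = √(2 × 9.109 × 10⁻³¹ × 3.124 × 10⁻¹⁸) = 2.386 × 10⁻²⁴ kg·m/s.
λ = h/p = 6.626 × 10⁻³⁴ / 2.386 × 10⁻²⁴ = 2.78 × 10⁻¹⁰ m = 278 pm.

λ = 278 pm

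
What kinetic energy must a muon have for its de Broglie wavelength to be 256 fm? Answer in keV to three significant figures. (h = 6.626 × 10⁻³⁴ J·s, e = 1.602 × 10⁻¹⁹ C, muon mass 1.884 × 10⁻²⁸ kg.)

KE = 111 keV

p = h/λ = 6.626 × 10⁻³⁴ / 2.560 × 10⁻¹³ = 2.588 × 10⁻²¹ kg·m/s.
KE = p²/(2m) = (2.588 × 10⁻²¹)² / (2 × 1.884 × 10⁻²⁸) = 1.778 × 10⁻¹⁴ J = 111 keV.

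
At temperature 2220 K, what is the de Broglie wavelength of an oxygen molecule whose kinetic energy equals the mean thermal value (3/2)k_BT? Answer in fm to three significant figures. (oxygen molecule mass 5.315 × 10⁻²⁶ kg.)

KE = (3/2)k_BT = 1.5 × 1.381 × 10⁻²³ × 2220 = 4.599 × 10⁻²⁰ J.
p = √(2mKE) = √(2 × 5.315 × 10⁻²⁶ × 4.599 × 10⁻²⁰) = 6.992 × 10⁻²³ kg·m/s.
λ = h/p = 9.48 × 10⁻¹² m = 9480 fm.

λ = 9480 fm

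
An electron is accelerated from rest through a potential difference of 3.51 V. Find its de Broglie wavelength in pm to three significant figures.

λ = 655 pm

KE = eV = 1.602 × 10⁻¹⁹ × 3.510 = 5.623 × 10⁻¹⁹ J.
p = √(2mKE) = √(2 × 9.109 × 10⁻³¹ × 5.623 × 10⁻¹⁹) = 1.012 × 10⁻²⁴ kg·m/s.
λ = h/p = 6.626 × 10⁻³⁴ / 1.012 × 10⁻²⁴ = 6.55 × 10⁻¹⁰ m = 655 pm.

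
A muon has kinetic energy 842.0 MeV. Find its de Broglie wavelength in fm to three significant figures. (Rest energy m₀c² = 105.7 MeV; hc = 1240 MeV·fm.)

λ = 1.32 fm

Total energy E = KE + m₀c² = 842.0 + 105.7 = 947.7 MeV.
(pc)² = E² − (m₀c²)² = (947.7)² − (105.7)² = 8.870 × 10⁵ MeV², so pc = 941.8 MeV.
λ = hc/(pc) = 1240 MeV·fm / 941.8 MeV = 1.32 fm.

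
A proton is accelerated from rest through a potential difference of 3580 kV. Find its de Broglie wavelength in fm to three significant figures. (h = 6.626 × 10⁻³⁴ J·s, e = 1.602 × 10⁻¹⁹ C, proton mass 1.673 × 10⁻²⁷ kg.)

λ = 15.1 fm

KE = eV = 1.602 × 10⁻¹⁹ × 3.580 × 10⁶ = 5.735 × 10⁻¹³ J.
p = √(2mKE) = √(2 × 1.673 × 10⁻²⁷ × 5.735 × 10⁻¹³) = 4.381 × 10⁻²⁰ kg·m/s.
λ = h/p = 6.626 × 10⁻³⁴ / 4.381 × 10⁻²⁰ = 1.51 × 10⁻¹⁴ m = 15.1 fm.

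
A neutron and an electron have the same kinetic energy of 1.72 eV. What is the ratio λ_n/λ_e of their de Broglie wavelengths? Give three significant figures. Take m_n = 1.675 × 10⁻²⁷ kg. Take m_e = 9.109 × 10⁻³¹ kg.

λ_n/λ_e = 0.0233

At fixed KE, p = √(2mKE) so λ = h/p ∝ 1/√m.
λ_n/λ_e = √(m_e/m_n) = √(9.109 × 10⁻³¹/1.675 × 10⁻²⁷) = √(5.438 × 10⁻⁴) = 0.0233.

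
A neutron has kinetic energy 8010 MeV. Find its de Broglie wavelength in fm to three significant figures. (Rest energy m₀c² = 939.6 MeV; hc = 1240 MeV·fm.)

Total energy E = KE + m₀c² = 8010 + 939.6 = 8949.6 MeV.
(pc)² = E² − (m₀c²)² = (8949.6)² − (939.6)² = 7.921 × 10⁷ MeV², so pc = 8900 MeV.
λ = hc/(pc) = 1240 MeV·fm / 8900 MeV = 0.139 fm.

λ = 0.139 fm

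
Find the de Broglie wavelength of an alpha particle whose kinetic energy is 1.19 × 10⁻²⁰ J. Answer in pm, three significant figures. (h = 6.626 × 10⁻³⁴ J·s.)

p = √(2mKE) = √(2 × 6.645 × 10⁻²⁷ × 1.190 × 10⁻²⁰) = 1.258 × 10⁻²³ kg·m/s.
λ = h/p = 6.626 × 10⁻³⁴ / 1.258 × 10⁻²³ = 5.27 × 10⁻¹¹ m = 52.7 pm.

λ = 52.7 pm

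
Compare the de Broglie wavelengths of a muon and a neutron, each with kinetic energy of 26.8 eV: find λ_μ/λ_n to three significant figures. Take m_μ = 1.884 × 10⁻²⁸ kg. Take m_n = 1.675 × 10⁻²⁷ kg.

At fixed KE, p = √(2mKE) so λ = h/p ∝ 1/√m.
λ_μ/λ_n = √(m_n/m_μ) = √(1.675 × 10⁻²⁷/1.884 × 10⁻²⁸) = √(8.891) = 2.98.

λ_μ/λ_n = 2.98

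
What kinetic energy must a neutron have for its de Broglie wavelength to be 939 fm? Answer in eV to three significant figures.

KE = 928 eV

p = h/λ = 6.626 × 10⁻³⁴ / 9.390 × 10⁻¹³ = 7.056 × 10⁻²² kg·m/s.
KE = p²/(2m) = (7.056 × 10⁻²²)² / (2 × 1.675 × 10⁻²⁷) = 1.486 × 10⁻¹⁶ J = 928 eV.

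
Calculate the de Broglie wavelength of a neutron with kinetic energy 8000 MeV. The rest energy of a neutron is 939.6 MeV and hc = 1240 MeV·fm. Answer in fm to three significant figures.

Total energy E = KE + m₀c² = 8000 + 939.6 = 8939.6 MeV.
(pc)² = E² − (m₀c²)² = (8939.6)² − (939.6)² = 7.903 × 10⁷ MeV², so pc = 8890 MeV.
λ = hc/(pc) = 1240 MeV·fm / 8890 MeV = 0.139 fm.

λ = 0.139 fm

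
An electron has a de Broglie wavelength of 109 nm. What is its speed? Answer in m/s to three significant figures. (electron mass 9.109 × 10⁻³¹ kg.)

p = h/λ = 6.626 × 10⁻³⁴ / 1.090 × 10⁻⁷ = 6.079 × 10⁻²⁷ kg·m/s.
v = p/m = 6.079 × 10⁻²⁷ / 9.109 × 10⁻³¹ = 6.67 × 10³ m/s = 6670 m/s.

v = 6670 m/s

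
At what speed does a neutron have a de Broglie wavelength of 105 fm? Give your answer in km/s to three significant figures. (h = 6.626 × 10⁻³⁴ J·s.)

p = h/λ = 6.626 × 10⁻³⁴ / 1.050 × 10⁻¹³ = 6.310 × 10⁻²¹ kg·m/s.
v = p/m = 6.310 × 10⁻²¹ / 1.675 × 10⁻²⁷ = 3.77 × 10⁶ m/s = 3770 km/s.

v = 3770 km/s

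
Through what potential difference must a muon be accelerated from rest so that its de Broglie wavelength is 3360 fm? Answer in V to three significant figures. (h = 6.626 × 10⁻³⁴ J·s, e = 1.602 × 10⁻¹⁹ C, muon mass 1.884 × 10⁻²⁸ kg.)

V = 644 V

p = h/λ = 6.626 × 10⁻³⁴ / 3.360 × 10⁻¹² = 1.972 × 10⁻²² kg·m/s.
KE = p²/(2m) = 1.032 × 10⁻¹⁶ J.
V = KE/e = 1.032 × 10⁻¹⁶ / (1.602 × 10⁻¹⁹) = 644 V.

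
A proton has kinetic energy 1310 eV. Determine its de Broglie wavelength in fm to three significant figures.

λ = 791 fm

KE = 1310 eV = 2.099 × 10⁻¹⁶ J.
p = √(2mKE) = √(2 × 1.673 × 10⁻²⁷ × 2.099 × 10⁻¹⁶) = 8.380 × 10⁻²² kg·m/s.
λ = h/p = 6.626 × 10⁻³⁴ / 8.380 × 10⁻²² = 7.91 × 10⁻¹³ m = 791 fm.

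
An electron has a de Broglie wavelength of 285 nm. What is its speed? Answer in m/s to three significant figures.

p = h/λ = 6.626 × 10⁻³⁴ / 2.850 × 10⁻⁷ = 2.325 × 10⁻²⁷ kg·m/s.
v = p/m = 2.325 × 10⁻²⁷ / 9.109 × 10⁻³¹ = 2.55 × 10³ m/s = 2550 m/s.

v = 2550 m/s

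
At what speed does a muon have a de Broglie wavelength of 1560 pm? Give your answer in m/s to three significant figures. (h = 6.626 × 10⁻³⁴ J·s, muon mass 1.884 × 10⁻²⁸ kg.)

p = h/λ = 6.626 × 10⁻³⁴ / 1.560 × 10⁻⁹ = 4.247 × 10⁻²⁵ kg·m/s.
v = p/m = 4.247 × 10⁻²⁵ / 1.884 × 10⁻²⁸ = 2.25 × 10³ m/s = 2250 m/s.

v = 2250 m/s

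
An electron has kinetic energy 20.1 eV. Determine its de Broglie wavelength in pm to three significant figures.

KE = 20.1 eV = 3.220 × 10⁻¹⁸ J.
p = √(2mKE) = √(2 × 9.109 × 10⁻³¹ × 3.220 × 10⁻¹⁸) = 2.422 × 10⁻²⁴ kg·m/s.
λ = h/p = 6.626 × 10⁻³⁴ / 2.422 × 10⁻²⁴ = 2.74 × 10⁻¹⁰ m = 274 pm.

λ = 274 pm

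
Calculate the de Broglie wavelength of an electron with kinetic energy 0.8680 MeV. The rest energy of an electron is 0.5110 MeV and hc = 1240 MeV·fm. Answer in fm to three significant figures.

Total energy E = KE + m₀c² = 0.8680 + 0.5110 = 1.3790 MeV.
(pc)² = E² − (m₀c²)² = (1.3790)² − (0.5110)² = 1.641 MeV², so pc = 1.281 MeV.
λ = hc/(pc) = 1240 MeV·fm / 1.281 MeV = 968 fm.

λ = 968 fm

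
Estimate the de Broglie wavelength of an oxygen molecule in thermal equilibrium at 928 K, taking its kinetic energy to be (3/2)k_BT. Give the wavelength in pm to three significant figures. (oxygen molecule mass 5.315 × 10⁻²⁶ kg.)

KE = (3/2)k_BT = 1.5 × 1.381 × 10⁻²³ × 928 = 1.922 × 10⁻²⁰ J.
p = √(2mKE) = √(2 × 5.315 × 10⁻²⁶ × 1.922 × 10⁻²⁰) = 4.520 × 10⁻²³ kg·m/s.
λ = h/p = 1.47 × 10⁻¹¹ m = 14.7 pm.

λ = 14.7 pm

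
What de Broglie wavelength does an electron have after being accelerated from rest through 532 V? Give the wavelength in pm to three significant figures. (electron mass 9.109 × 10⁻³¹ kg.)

KE = eV = 1.602 × 10⁻¹⁹ × 532.0 = 8.523 × 10⁻¹⁷ J.
p = √(2mKE) = √(2 × 9.109 × 10⁻³¹ × 8.523 × 10⁻¹⁷) = 1.246 × 10⁻²³ kg·m/s.
λ = h/p = 6.626 × 10⁻³⁴ / 1.246 × 10⁻²³ = 5.32 × 10⁻¹¹ m = 53.2 pm.

λ = 53.2 pm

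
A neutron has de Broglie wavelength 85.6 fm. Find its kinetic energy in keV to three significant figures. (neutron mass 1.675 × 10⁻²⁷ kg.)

KE = 112 keV

p = h/λ = 6.626 × 10⁻³⁴ / 8.560 × 10⁻¹⁴ = 7.741 × 10⁻²¹ kg·m/s.
KE = p²/(2m) = (7.741 × 10⁻²¹)² / (2 × 1.675 × 10⁻²⁷) = 1.789 × 10⁻¹⁴ J = 112 keV.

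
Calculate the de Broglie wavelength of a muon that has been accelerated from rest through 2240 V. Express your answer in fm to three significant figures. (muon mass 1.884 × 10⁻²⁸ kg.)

KE = eV = 1.602 × 10⁻¹⁹ × 2240 = 3.588 × 10⁻¹⁶ J.
p = √(2mKE) = √(2 × 1.884 × 10⁻²⁸ × 3.588 × 10⁻¹⁶) = 3.677 × 10⁻²² kg·m/s.
λ = h/p = 6.626 × 10⁻³⁴ / 3.677 × 10⁻²² = 1.80 × 10⁻¹² m = 1800 fm.

λ = 1800 fm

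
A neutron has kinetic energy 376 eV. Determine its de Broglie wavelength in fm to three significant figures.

KE = 376 eV = 6.024 × 10⁻¹⁷ J.
p = √(2mKE) = √(2 × 1.675 × 10⁻²⁷ × 6.024 × 10⁻¹⁷) = 4.492 × 10⁻²² kg·m/s.
λ = h/p = 6.626 × 10⁻³⁴ / 4.492 × 10⁻²² = 1.48 × 10⁻¹² m = 1480 fm.

λ = 1480 fm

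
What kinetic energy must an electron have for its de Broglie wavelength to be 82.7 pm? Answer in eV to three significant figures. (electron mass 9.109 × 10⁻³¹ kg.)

KE = 220 eV

p = h/λ = 6.626 × 10⁻³⁴ / 8.270 × 10⁻¹¹ = 8.012 × 10⁻²⁴ kg·m/s.
KE = p²/(2m) = (8.012 × 10⁻²⁴)² / (2 × 9.109 × 10⁻³¹) = 3.524 × 10⁻¹⁷ J = 220 eV.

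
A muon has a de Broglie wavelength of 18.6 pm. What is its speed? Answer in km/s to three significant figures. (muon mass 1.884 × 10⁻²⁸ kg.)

p = h/λ = 6.626 × 10⁻³⁴ / 1.860 × 10⁻¹¹ = 3.562 × 10⁻²³ kg·m/s.
v = p/m = 3.562 × 10⁻²³ / 1.884 × 10⁻²⁸ = 1.89 × 10⁵ m/s = 189 km/s.

v = 189 km/s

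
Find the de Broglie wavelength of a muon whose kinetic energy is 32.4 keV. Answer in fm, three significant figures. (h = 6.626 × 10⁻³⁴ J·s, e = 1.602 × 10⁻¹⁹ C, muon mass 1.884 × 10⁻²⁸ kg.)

λ = 474 fm

KE = 32.4 keV = 5.190 × 10⁻¹⁵ J.
p = √(2mKE) = √(2 × 1.884 × 10⁻²⁸ × 5.190 × 10⁻¹⁵) = 1.398 × 10⁻²¹ kg·m/s.
λ = h/p = 6.626 × 10⁻³⁴ / 1.398 × 10⁻²¹ = 4.74 × 10⁻¹³ m = 474 fm.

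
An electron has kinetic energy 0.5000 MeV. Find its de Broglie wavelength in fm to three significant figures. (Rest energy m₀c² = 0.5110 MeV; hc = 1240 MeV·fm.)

λ = 1420 fm

Total energy E = KE + m₀c² = 0.5000 + 0.5110 = 1.0110 MeV.
(pc)² = E² − (m₀c²)² = (1.0110)² − (0.5110)² = 0.7610 MeV², so pc = 0.8724 MeV.
λ = hc/(pc) = 1240 MeV·fm / 0.8724 MeV = 1420 fm.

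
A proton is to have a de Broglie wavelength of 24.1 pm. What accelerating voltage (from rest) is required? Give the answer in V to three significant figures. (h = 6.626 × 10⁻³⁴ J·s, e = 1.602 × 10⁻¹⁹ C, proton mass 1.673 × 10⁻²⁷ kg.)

p = h/λ = 6.626 × 10⁻³⁴ / 2.410 × 10⁻¹¹ = 2.749 × 10⁻²³ kg·m/s.
KE = p²/(2m) = 2.259 × 10⁻¹⁹ J.
V = KE/e = 2.259 × 10⁻¹⁹ / (1.602 × 10⁻¹⁹) = 1.41 V.

V = 1.41 V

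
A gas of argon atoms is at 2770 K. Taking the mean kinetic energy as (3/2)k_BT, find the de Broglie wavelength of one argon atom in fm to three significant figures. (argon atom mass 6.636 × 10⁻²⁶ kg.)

λ = 7590 fm

KE = (3/2)k_BT = 1.5 × 1.381 × 10⁻²³ × 2770 = 5.738 × 10⁻²⁰ J.
p = √(2mKE) = √(2 × 6.636 × 10⁻²⁶ × 5.738 × 10⁻²⁰) = 8.727 × 10⁻²³ kg·m/s.
λ = h/p = 7.59 × 10⁻¹² m = 7590 fm.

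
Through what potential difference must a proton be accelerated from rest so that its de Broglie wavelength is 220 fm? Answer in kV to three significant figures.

V = 16.9 kV

p = h/λ = 6.626 × 10⁻³⁴ / 2.200 × 10⁻¹³ = 3.012 × 10⁻²¹ kg·m/s.
KE = p²/(2m) = 2.711 × 10⁻¹⁵ J.
V = KE/e = 2.711 × 10⁻¹⁵ / (1.602 × 10⁻¹⁹) = 16.9 kV.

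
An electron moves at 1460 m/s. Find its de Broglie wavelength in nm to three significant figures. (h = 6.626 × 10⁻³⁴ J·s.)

λ = 498 nm

p = mv = 9.109 × 10⁻³¹ × 1460 = 1.330 × 10⁻²⁷ kg·m/s.
λ = h/p = 6.626 × 10⁻³⁴ / 1.330 × 10⁻²⁷ = 4.98 × 10⁻⁷ m = 498 nm.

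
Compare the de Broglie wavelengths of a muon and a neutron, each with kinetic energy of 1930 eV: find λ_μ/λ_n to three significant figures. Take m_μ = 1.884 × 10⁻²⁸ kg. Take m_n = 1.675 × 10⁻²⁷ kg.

At fixed KE, p = √(2mKE) so λ = h/p ∝ 1/√m.
λ_μ/λ_n = √(m_n/m_μ) = √(1.675 × 10⁻²⁷/1.884 × 10⁻²⁸) = √(8.891) = 2.98.

λ_μ/λ_n = 2.98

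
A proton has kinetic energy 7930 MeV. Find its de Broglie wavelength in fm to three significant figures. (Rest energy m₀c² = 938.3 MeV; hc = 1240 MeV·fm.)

Total energy E = KE + m₀c² = 7930 + 938.3 = 8868.3 MeV.
(pc)² = E² − (m₀c²)² = (8868.3)² − (938.3)² = 7.777 × 10⁷ MeV², so pc = 8819 MeV.
λ = hc/(pc) = 1240 MeV·fm / 8819 MeV = 0.141 fm.

λ = 0.141 fm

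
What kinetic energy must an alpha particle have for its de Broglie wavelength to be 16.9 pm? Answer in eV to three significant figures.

p = h/λ = 6.626 × 10⁻³⁴ / 1.690 × 10⁻¹¹ = 3.921 × 10⁻²³ kg·m/s.
KE = p²/(2m) = (3.921 × 10⁻²³)² / (2 × 6.645 × 10⁻²⁷) = 1.157 × 10⁻¹⁹ J = 0.722 eV.

KE = 0.722 eV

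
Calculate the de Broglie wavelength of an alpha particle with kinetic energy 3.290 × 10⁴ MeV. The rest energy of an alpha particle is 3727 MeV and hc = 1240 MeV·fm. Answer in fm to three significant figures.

Total energy E = KE + m₀c² = 3.290 × 10⁴ + 3727 = 36627 MeV.
(pc)² = E² − (m₀c²)² = (36627)² − (3727)² = 1.328 × 10⁹ MeV², so pc = 3.644 × 10⁴ MeV.
λ = hc/(pc) = 1240 MeV·fm / 3.644 × 10⁴ MeV = 0.0340 fm.

λ = 0.0340 fm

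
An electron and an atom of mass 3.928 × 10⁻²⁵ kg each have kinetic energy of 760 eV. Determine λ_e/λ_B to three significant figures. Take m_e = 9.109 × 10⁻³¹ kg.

At fixed KE, p = √(2mKE) so λ = h/p ∝ 1/√m.
λ_e/λ_B = √(m_B/m_e) = √(3.928 × 10⁻²⁵/9.109 × 10⁻³¹) = √(4.312 × 10⁵) = 657.

λ_e/λ_B = 657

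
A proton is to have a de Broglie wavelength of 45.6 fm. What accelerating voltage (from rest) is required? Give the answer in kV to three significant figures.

V = 394 kV

p = h/λ = 6.626 × 10⁻³⁴ / 4.560 × 10⁻¹⁴ = 1.453 × 10⁻²⁰ kg·m/s.
KE = p²/(2m) = 6.310 × 10⁻¹⁴ J.
V = KE/e = 6.310 × 10⁻¹⁴ / (1.602 × 10⁻¹⁹) = 394 kV.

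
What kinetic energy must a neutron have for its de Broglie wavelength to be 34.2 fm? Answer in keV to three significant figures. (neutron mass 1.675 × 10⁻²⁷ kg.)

KE = 699 keV

p = h/λ = 6.626 × 10⁻³⁴ / 3.420 × 10⁻¹⁴ = 1.937 × 10⁻²⁰ kg·m/s.
KE = p²/(2m) = (1.937 × 10⁻²⁰)² / (2 × 1.675 × 10⁻²⁷) = 1.120 × 10⁻¹³ J = 699 keV.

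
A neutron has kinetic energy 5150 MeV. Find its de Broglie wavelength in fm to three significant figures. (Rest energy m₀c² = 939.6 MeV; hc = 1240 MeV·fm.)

λ = 0.206 fm

Total energy E = KE + m₀c² = 5150 + 939.6 = 6089.6 MeV.
(pc)² = E² − (m₀c²)² = (6089.6)² − (939.6)² = 3.620 × 10⁷ MeV², so pc = 6017 MeV.
λ = hc/(pc) = 1240 MeV·fm / 6017 MeV = 0.206 fm.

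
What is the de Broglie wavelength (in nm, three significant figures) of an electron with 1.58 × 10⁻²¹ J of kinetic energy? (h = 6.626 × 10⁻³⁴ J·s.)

λ = 12.4 nm

p = √(2mKE) = √(2 × 9.109 × 10⁻³¹ × 1.580 × 10⁻²¹) = 5.365 × 10⁻²⁶ kg·m/s.
λ = h/p = 6.626 × 10⁻³⁴ / 5.365 × 10⁻²⁶ = 1.24 × 10⁻⁸ m = 12.4 nm.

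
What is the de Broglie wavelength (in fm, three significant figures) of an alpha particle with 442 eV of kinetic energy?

λ = 683 fm

KE = 442 eV = 7.081 × 10⁻¹⁷ J.
p = √(2mKE) = √(2 × 6.645 × 10⁻²⁷ × 7.081 × 10⁻¹⁷) = 9.701 × 10⁻²² kg·m/s.
λ = h/p = 6.626 × 10⁻³⁴ / 9.701 × 10⁻²² = 6.83 × 10⁻¹³ m = 683 fm.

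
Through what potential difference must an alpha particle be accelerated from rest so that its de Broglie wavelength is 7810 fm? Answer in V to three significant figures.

p = h/λ = 6.626 × 10⁻³⁴ / 7.810 × 10⁻¹² = 8.484 × 10⁻²³ kg·m/s.
KE = p²/(2m) = 5.416 × 10⁻¹⁹ J.
V = KE/2e = 5.416 × 10⁻¹⁹ / (2 × 1.602 × 10⁻¹⁹) = 1.69 V.

V = 1.69 V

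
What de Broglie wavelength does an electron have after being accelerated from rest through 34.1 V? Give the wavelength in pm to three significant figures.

λ = 210 pm

KE = eV = 1.602 × 10⁻¹⁹ × 34.10 = 5.463 × 10⁻¹⁸ J.
p = √(2mKE) = √(2 × 9.109 × 10⁻³¹ × 5.463 × 10⁻¹⁸) = 3.155 × 10⁻²⁴ kg·m/s.
λ = h/p = 6.626 × 10⁻³⁴ / 3.155 × 10⁻²⁴ = 2.10 × 10⁻¹⁰ m = 210 pm.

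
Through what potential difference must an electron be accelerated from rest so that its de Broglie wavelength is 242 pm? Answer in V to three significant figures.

V = 25.7 V

p = h/λ = 6.626 × 10⁻³⁴ / 2.420 × 10⁻¹⁰ = 2.738 × 10⁻²⁴ kg·m/s.
KE = p²/(2m) = 4.115 × 10⁻¹⁸ J.
V = KE/e = 4.115 × 10⁻¹⁸ / (1.602 × 10⁻¹⁹) = 25.7 V.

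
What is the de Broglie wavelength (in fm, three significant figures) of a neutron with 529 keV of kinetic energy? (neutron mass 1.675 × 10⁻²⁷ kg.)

λ = 39.3 fm

KE = 529 keV = 8.475 × 10⁻¹⁴ J.
p = √(2mKE) = √(2 × 1.675 × 10⁻²⁷ × 8.475 × 10⁻¹⁴) = 1.685 × 10⁻²⁰ kg·m/s.
λ = h/p = 6.626 × 10⁻³⁴ / 1.685 × 10⁻²⁰ = 3.93 × 10⁻¹⁴ m = 39.3 fm.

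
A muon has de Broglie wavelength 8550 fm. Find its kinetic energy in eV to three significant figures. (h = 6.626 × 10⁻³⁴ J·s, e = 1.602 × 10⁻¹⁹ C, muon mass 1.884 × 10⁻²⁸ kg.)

KE = 99.5 eV

p = h/λ = 6.626 × 10⁻³⁴ / 8.550 × 10⁻¹² = 7.750 × 10⁻²³ kg·m/s.
KE = p²/(2m) = (7.750 × 10⁻²³)² / (2 × 1.884 × 10⁻²⁸) = 1.594 × 10⁻¹⁷ J = 99.5 eV.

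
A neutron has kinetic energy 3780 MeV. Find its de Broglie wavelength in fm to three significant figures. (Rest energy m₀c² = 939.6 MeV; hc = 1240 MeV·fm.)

Total energy E = KE + m₀c² = 3780 + 939.6 = 4719.6 MeV.
(pc)² = E² − (m₀c²)² = (4719.6)² − (939.6)² = 2.139 × 10⁷ MeV², so pc = 4625 MeV.
λ = hc/(pc) = 1240 MeV·fm / 4625 MeV = 0.268 fm.

λ = 0.268 fm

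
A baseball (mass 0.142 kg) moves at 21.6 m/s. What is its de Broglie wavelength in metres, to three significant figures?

p = mv = 0.142 × 21.6 = 3.067 kg·m/s.
λ = h/p = 6.626 × 10⁻³⁴ / 3.067 = 2.16 × 10⁻³⁴ m.

λ = 2.16 × 10⁻³⁴ m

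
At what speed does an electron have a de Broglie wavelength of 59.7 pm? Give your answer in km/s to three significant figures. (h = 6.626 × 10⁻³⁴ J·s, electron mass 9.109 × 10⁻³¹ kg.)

v = 1.22 × 10⁴ km/s

p = h/λ = 6.626 × 10⁻³⁴ / 5.970 × 10⁻¹¹ = 1.110 × 10⁻²³ kg·m/s.
v = p/m = 1.110 × 10⁻²³ / 9.109 × 10⁻³¹ = 1.22 × 10⁷ m/s = 1.22 × 10⁴ km/s.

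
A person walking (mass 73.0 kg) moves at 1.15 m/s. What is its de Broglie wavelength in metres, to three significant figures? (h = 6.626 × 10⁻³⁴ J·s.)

p = mv = 73.0 × 1.15 = 8.395 × 10¹ kg·m/s.
λ = h/p = 6.626 × 10⁻³⁴ / 8.395 × 10¹ = 7.89 × 10⁻³⁶ m.

λ = 7.89 × 10⁻³⁶ m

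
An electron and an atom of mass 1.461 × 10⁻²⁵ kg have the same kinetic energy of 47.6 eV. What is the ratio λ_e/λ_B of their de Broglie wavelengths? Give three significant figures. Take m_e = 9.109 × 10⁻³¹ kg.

At fixed KE, p = √(2mKE) so λ = h/p ∝ 1/√m.
λ_e/λ_B = √(m_B/m_e) = √(1.461 × 10⁻²⁵/9.109 × 10⁻³¹) = √(1.604 × 10⁵) = 400.

λ_e/λ_B = 400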